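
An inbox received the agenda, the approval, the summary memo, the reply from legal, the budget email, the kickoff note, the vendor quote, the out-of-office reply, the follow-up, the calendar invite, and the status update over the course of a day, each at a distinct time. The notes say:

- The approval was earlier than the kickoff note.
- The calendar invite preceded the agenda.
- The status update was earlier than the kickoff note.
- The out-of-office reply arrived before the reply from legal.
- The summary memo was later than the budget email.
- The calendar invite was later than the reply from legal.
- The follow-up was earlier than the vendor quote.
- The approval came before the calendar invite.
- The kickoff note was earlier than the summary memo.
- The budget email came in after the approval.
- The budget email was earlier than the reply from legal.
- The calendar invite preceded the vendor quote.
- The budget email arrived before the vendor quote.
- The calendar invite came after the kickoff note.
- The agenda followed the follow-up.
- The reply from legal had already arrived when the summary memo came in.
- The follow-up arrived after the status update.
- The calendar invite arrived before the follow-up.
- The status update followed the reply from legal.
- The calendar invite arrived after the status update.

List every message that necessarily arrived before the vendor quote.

Directly stated before the vendor quote: the budget email, the calendar invite, and the follow-up.
The approval reaches the vendor quote via the approval → the calendar invite → the vendor quote.
The kickoff note reaches the vendor quote via the kickoff note → the calendar invite → the vendor quote.
The out-of-office reply reaches the vendor quote via the out-of-office reply → the reply from legal → the calendar invite → the vendor quote.
Likewise the reply from legal and the status update each reach the vendor quote by chaining the stated constraints.
No chain forces the summary memo (or any of the others) ahead of the vendor quote.

the approval, the budget email, the calendar invite, the follow-up, the kickoff note, the out-of-office reply, the reply from legal, the status update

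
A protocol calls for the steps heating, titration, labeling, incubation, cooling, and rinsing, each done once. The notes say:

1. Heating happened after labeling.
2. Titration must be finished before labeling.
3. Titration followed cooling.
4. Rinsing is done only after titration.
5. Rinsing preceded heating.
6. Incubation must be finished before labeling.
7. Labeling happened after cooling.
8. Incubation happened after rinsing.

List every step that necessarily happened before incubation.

cooling, rinsing, titration

Directly stated before incubation: rinsing.
Cooling reaches incubation via cooling → titration → rinsing → incubation.
Titration reaches incubation via titration → rinsing → incubation.
No chain forces heating (or any of the others) ahead of incubation.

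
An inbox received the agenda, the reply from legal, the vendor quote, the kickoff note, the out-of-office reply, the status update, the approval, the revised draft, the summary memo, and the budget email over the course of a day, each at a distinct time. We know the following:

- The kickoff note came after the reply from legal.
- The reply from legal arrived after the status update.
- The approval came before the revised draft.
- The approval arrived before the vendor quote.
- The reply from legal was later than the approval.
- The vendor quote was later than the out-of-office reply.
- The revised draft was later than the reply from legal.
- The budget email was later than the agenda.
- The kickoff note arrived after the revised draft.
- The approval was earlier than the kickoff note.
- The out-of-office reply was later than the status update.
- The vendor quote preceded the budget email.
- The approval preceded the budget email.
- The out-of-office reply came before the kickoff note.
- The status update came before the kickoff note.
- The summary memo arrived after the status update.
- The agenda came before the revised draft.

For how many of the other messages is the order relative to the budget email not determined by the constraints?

Forced before the budget email: the agenda, the approval, the out-of-office reply, the status update, and the vendor quote.
That leaves the kickoff note, the reply from legal, the revised draft, and the summary memo with no forced order relative to the budget email — 4.

4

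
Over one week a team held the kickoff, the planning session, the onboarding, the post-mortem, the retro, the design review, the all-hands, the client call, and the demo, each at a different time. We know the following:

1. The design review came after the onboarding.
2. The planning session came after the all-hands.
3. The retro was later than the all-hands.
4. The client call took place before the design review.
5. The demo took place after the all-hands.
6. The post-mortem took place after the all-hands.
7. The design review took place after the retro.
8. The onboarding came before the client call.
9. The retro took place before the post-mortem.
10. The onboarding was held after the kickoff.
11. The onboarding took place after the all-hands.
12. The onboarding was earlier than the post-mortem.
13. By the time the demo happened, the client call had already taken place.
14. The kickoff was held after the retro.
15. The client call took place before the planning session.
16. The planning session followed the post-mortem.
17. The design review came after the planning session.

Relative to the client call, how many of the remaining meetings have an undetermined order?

Forced before the client call: the all-hands, the kickoff, the onboarding, and the retro; forced after the client call: the demo, the design review, and the planning session.
That leaves the post-mortem with no forced order relative to the client call — 1.

1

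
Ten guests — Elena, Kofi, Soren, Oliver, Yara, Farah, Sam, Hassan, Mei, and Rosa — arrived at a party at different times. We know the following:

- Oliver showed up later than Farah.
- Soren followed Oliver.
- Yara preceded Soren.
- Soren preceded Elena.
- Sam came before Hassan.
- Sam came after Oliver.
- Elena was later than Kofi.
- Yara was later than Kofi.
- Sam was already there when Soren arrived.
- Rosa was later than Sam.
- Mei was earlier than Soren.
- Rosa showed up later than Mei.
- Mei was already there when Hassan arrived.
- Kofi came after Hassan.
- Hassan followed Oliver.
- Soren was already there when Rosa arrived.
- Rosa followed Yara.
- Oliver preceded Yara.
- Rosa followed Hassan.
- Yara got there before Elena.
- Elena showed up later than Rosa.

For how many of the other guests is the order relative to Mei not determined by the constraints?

Forced after Mei: Elena, Hassan, Kofi, Rosa, Soren, and Yara.
That leaves Farah, Oliver, and Sam with no forced order relative to Mei — 3.

3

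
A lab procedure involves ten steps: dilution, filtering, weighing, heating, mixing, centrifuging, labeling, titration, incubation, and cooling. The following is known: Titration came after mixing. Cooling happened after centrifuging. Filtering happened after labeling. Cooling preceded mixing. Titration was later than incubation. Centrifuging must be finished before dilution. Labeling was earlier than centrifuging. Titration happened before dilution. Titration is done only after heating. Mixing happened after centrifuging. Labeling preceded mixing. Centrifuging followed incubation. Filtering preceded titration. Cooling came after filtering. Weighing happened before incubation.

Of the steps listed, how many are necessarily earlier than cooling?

Directly stated before cooling: centrifuging and filtering.
Incubation reaches cooling via incubation → centrifuging → cooling.
Labeling reaches cooling via labeling → centrifuging → cooling.
Weighing reaches cooling via weighing → incubation → centrifuging → cooling.
No chain forces titration (or any of the others) ahead of cooling.
That's centrifuging, filtering, incubation, labeling, and weighing — 5 in all.

5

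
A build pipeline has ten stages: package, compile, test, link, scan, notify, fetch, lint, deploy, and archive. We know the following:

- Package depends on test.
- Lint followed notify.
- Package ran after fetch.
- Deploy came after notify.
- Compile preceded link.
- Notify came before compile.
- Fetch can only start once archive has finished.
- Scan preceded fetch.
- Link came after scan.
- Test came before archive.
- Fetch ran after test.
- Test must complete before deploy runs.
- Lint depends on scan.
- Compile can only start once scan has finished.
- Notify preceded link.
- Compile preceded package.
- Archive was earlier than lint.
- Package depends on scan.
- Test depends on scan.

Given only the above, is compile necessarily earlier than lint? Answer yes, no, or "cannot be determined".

cannot be determined

No chain of stated constraints runs from compile to lint, and none runs from lint to compile either.
So the relative order of compile and lint is not fixed by the given facts.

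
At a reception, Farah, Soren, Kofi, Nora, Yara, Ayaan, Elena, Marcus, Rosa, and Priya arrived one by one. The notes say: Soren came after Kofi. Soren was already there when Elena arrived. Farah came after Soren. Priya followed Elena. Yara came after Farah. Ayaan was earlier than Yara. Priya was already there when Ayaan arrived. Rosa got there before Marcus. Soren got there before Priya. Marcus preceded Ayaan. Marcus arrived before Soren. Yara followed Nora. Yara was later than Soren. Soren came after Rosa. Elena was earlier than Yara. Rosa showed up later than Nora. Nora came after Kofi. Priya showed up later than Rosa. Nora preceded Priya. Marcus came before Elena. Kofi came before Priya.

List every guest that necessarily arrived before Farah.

Directly stated before Farah: Soren.
Kofi reaches Farah via Kofi → Soren → Farah.
Marcus reaches Farah via Marcus → Soren → Farah.
Nora reaches Farah via Nora → Rosa → Soren → Farah.
Likewise Rosa reaches Farah by chaining the stated constraints.
No chain forces Ayaan (or any of the others) ahead of Farah.

Kofi, Marcus, Nora, Rosa, Soren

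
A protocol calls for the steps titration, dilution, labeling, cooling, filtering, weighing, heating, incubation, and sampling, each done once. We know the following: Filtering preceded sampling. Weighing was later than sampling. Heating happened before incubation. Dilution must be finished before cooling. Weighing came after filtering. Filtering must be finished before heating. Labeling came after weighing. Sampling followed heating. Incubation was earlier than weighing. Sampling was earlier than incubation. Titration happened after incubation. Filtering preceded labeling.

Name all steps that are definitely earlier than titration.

filtering, heating, incubation, sampling

Directly stated before titration: incubation.
Filtering reaches titration via filtering → heating → incubation → titration.
Heating reaches titration via heating → incubation → titration.
Sampling reaches titration via sampling → incubation → titration.
No chain forces weighing (or any of the others) ahead of titration.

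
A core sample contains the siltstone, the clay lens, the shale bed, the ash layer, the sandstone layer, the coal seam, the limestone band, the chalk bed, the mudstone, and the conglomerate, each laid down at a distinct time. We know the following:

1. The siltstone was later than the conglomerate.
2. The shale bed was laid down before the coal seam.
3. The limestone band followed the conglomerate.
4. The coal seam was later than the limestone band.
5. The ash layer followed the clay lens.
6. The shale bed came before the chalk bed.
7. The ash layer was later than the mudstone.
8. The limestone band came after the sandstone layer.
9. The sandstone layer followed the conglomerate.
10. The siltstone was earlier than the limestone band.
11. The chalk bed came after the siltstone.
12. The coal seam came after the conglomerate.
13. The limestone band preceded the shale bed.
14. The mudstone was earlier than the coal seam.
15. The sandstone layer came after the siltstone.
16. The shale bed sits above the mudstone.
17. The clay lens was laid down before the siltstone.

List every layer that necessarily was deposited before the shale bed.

the clay lens, the conglomerate, the limestone band, the mudstone, the sandstone layer, the siltstone

Directly stated before the shale bed: the limestone band and the mudstone.
The clay lens reaches the shale bed via the clay lens → the siltstone → the limestone band → the shale bed.
The conglomerate reaches the shale bed via the conglomerate → the limestone band → the shale bed.
The sandstone layer reaches the shale bed via the sandstone layer → the limestone band → the shale bed.
Likewise the siltstone reaches the shale bed by chaining the stated constraints.
No chain forces the chalk bed (or any of the others) ahead of the shale bed.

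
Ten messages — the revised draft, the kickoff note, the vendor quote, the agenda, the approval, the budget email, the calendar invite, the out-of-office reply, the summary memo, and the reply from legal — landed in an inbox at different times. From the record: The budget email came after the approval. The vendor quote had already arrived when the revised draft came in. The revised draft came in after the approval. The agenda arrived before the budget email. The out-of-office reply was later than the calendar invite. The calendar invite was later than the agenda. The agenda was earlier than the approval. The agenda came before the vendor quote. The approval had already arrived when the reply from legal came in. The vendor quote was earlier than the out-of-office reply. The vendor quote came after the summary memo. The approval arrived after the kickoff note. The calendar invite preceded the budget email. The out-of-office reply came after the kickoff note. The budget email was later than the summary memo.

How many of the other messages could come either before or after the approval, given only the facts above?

4

Forced before the approval: the agenda and the kickoff note; forced after the approval: the budget email, the reply from legal, and the revised draft.
That leaves the calendar invite, the out-of-office reply, the summary memo, and the vendor quote with no forced order relative to the approval — 4.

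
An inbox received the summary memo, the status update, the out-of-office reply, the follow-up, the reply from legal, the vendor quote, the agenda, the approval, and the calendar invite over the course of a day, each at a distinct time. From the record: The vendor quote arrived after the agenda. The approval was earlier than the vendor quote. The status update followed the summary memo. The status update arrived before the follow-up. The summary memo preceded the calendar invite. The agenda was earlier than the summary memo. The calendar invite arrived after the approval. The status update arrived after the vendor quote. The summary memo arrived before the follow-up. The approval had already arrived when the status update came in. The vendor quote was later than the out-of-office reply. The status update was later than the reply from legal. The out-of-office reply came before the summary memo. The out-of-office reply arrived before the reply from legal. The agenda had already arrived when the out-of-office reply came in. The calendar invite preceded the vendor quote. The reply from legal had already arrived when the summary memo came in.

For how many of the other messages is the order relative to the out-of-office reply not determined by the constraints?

1

Forced before the out-of-office reply: the agenda; forced after the out-of-office reply: the calendar invite, the follow-up, the reply from legal, the status update, the summary memo, and the vendor quote.
That leaves the approval with no forced order relative to the out-of-office reply — 1.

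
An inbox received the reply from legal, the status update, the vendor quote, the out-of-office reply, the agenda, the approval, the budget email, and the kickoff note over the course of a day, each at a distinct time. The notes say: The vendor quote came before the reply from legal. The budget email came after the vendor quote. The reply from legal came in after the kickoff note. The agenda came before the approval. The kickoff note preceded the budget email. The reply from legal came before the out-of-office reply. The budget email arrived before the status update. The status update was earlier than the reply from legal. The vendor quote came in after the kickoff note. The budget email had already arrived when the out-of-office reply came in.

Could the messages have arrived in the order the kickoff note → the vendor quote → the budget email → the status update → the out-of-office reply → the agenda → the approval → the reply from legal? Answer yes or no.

The constraints require the reply from legal before the out-of-office reply, but in the proposed sequence the out-of-office reply appears ahead of the reply from legal. That one violation is enough.

no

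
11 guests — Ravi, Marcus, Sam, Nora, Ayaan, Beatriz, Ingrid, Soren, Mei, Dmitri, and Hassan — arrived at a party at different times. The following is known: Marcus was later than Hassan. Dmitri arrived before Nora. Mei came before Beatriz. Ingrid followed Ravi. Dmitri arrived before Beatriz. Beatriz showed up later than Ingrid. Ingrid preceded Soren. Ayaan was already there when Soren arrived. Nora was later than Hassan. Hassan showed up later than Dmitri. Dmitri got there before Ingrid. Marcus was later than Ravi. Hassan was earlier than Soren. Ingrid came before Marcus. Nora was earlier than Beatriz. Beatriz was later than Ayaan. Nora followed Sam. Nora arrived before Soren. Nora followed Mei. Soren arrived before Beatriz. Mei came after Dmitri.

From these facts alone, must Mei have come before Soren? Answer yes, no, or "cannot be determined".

yes

Chain the constraints: Mei → Nora → Soren. Each link is directly stated, so Mei comes before Soren.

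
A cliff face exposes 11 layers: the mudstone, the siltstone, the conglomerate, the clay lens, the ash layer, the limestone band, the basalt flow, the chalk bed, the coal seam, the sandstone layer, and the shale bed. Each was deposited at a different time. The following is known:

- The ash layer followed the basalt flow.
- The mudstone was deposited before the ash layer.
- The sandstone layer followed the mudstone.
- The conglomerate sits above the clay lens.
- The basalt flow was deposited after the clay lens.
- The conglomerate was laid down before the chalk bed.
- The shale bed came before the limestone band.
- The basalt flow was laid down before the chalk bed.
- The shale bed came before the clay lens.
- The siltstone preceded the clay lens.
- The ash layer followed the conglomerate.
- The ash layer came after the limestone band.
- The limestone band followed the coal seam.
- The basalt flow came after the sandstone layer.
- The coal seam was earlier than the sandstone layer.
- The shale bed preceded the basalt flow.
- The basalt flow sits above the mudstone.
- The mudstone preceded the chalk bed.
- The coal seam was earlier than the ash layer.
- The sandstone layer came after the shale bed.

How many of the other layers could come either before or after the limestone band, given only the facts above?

Forced before the limestone band: the coal seam and the shale bed; forced after the limestone band: the ash layer.
That leaves the basalt flow, the chalk bed, the clay lens, the conglomerate, the mudstone, the sandstone layer, and the siltstone with no forced order relative to the limestone band — 7.

7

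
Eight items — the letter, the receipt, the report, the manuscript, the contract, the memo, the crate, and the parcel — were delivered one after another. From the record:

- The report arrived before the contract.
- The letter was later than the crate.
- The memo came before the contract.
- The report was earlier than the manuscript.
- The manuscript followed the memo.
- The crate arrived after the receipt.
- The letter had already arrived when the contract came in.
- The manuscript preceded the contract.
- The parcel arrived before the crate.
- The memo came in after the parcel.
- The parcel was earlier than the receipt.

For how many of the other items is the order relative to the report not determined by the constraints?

Forced after the report: the contract and the manuscript.
That leaves the crate, the letter, the memo, the parcel, and the receipt with no forced order relative to the report — 5.

5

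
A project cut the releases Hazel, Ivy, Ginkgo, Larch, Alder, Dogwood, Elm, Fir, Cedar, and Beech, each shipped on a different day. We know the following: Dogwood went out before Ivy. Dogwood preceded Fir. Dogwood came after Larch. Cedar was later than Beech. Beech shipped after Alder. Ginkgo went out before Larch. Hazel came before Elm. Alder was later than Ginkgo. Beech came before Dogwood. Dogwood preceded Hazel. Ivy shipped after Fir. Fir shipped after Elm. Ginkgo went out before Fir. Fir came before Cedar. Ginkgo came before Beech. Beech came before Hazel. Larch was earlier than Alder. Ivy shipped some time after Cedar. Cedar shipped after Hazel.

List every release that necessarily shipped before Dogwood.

Alder, Beech, Ginkgo, Larch

Directly stated before Dogwood: Beech and Larch.
Alder reaches Dogwood via Alder → Beech → Dogwood.
Ginkgo reaches Dogwood via Ginkgo → Beech → Dogwood.
No chain forces Elm (or any of the others) ahead of Dogwood.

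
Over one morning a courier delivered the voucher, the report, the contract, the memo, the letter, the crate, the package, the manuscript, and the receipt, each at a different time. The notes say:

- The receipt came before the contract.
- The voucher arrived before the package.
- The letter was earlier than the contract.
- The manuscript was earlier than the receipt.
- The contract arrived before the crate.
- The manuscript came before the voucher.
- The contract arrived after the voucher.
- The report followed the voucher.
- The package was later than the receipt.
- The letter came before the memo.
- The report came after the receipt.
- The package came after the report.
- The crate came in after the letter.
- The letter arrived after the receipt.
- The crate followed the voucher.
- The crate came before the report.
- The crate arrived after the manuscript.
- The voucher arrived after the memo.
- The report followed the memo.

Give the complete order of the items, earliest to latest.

The constraints fix every adjacent pair, so only one ordering works:
the manuscript → the receipt → the letter → the memo → the voucher → the contract → the crate → the report → the package.

the manuscript, the receipt, the letter, the memo, the voucher, the contract, the crate, the report, the package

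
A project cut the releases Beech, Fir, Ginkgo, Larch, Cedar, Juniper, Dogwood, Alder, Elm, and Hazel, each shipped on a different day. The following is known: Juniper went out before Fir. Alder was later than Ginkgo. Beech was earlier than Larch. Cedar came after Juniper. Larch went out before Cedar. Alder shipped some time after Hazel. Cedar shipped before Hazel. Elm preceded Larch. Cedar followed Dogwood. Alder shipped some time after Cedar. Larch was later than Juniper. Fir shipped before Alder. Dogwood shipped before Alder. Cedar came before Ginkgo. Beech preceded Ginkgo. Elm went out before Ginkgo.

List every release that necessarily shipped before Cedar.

Directly stated before Cedar: Dogwood, Juniper, and Larch.
Beech reaches Cedar via Beech → Larch → Cedar.
Elm reaches Cedar via Elm → Larch → Cedar.

Beech, Dogwood, Elm, Juniper, Larch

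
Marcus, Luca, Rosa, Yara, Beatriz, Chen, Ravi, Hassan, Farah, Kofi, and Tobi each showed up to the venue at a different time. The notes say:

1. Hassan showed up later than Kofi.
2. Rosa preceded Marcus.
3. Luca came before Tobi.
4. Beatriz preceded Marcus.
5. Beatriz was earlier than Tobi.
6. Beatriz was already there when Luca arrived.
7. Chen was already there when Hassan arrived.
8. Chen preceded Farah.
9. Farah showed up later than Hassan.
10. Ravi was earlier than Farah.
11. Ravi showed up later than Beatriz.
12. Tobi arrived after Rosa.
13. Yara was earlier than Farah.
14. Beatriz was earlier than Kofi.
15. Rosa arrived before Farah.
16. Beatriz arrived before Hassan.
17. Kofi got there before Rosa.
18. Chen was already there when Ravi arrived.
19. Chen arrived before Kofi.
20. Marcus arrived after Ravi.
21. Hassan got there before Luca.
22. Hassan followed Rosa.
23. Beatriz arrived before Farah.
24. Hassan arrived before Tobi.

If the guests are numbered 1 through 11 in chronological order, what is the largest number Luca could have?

Luca must come before Tobi — 1 guest forced after them.
Everything else can be placed before Luca in some valid order, so Luca can sit as late as position 11 − 1 = 10.

10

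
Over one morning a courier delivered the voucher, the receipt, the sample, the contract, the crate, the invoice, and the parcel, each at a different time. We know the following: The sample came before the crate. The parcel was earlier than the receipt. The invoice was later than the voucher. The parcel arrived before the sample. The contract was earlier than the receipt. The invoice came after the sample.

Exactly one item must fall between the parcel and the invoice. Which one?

Tracing the constraints gives the parcel → the sample → the invoice, so the sample sits after the parcel and before the invoice.
No other item is forced both after the parcel and before the invoice.

the sample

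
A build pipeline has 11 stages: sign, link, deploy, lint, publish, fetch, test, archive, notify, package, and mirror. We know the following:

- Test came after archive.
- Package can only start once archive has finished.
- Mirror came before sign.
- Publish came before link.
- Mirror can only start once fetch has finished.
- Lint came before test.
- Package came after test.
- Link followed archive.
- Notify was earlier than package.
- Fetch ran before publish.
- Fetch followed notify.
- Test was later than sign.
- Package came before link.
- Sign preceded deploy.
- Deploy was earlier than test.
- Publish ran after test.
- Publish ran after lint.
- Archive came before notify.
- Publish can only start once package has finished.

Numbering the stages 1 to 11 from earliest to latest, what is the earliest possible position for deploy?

Archive, fetch, mirror, notify, and sign must all come before deploy — 5 forced predecessors.
Nothing else is forced ahead of deploy, so its earliest slot is position 5 + 1 = 6.

6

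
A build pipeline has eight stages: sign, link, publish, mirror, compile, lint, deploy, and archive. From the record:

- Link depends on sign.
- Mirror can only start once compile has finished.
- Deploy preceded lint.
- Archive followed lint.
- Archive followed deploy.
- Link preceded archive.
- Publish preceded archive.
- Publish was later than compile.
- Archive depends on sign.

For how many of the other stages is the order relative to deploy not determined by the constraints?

Forced after deploy: archive and lint.
That leaves compile, link, mirror, publish, and sign with no forced order relative to deploy — 5.

5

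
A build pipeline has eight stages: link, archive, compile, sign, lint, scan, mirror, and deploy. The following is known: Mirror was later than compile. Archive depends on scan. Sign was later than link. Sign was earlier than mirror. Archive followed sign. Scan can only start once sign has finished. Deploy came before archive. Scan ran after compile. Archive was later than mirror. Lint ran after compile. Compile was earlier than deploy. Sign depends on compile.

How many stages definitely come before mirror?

Directly stated before mirror: compile and sign.
Link reaches mirror via link → sign → mirror.
No chain forces lint (or any of the others) ahead of mirror.
That's compile, link, and sign — 3 in all.

3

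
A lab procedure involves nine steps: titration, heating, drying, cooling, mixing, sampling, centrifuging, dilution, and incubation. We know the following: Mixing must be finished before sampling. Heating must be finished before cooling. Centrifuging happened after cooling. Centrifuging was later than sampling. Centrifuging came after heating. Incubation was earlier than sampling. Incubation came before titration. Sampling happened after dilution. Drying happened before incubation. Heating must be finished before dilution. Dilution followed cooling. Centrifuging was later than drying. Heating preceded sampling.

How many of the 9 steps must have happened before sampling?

6

Directly stated before sampling: dilution, heating, incubation, and mixing.
Cooling reaches sampling via cooling → dilution → sampling.
Drying reaches sampling via drying → incubation → sampling.
No chain forces titration (or any of the others) ahead of sampling.
That's cooling, dilution, drying, heating, incubation, and mixing — 6 in all.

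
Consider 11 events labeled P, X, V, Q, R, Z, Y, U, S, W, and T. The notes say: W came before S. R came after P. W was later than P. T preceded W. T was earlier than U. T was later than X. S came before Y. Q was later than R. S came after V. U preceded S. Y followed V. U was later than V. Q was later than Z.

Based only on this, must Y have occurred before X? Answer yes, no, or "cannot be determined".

Tracing the constraints gives X → T → U → S → Y, so X must come before Y.
That means Y cannot be before X.

no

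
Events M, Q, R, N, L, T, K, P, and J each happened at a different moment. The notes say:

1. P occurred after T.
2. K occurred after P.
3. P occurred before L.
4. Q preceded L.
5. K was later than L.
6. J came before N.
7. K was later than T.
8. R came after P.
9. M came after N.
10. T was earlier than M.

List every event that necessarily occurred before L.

Directly stated before L: P and Q.
T reaches L via T → P → L.
No chain forces R (or any of the others) ahead of L.

P, Q, T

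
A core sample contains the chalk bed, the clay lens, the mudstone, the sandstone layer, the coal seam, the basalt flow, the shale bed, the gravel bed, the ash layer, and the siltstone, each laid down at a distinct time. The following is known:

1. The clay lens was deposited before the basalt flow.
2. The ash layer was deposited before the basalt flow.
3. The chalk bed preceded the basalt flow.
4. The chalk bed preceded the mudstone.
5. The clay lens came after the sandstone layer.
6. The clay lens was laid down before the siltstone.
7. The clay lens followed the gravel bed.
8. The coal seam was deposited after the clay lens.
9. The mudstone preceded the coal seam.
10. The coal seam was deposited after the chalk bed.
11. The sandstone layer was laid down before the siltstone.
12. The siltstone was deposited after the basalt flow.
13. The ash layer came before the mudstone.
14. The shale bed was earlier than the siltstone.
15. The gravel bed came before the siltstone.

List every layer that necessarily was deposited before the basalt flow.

Directly stated before the basalt flow: the ash layer, the chalk bed, and the clay lens.
The gravel bed reaches the basalt flow via the gravel bed → the clay lens → the basalt flow.
The sandstone layer reaches the basalt flow via the sandstone layer → the clay lens → the basalt flow.
No chain forces the mudstone (or any of the others) ahead of the basalt flow.

the ash layer, the chalk bed, the clay lens, the gravel bed, the sandstone layer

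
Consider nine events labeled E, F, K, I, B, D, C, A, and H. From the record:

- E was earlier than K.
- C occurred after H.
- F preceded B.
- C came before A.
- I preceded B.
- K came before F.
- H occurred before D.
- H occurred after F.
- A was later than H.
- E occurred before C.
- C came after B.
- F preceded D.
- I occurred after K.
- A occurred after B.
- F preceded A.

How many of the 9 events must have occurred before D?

4

Directly stated before D: F and H.
E reaches D via E → K → F → D.
K reaches D via K → F → D.
No chain forces B (or any of the others) ahead of D.
That's E, F, H, and K — 4 in all.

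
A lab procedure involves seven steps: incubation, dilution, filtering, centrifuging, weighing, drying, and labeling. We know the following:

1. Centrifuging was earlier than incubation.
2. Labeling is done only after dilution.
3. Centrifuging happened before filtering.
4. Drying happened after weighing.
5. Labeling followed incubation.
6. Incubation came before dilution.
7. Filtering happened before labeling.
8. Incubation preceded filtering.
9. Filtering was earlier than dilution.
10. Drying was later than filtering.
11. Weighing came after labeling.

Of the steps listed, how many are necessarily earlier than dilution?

Directly stated before dilution: filtering and incubation.
Centrifuging reaches dilution via centrifuging → filtering → dilution.
No chain forces labeling (or any of the others) ahead of dilution.
That's centrifuging, filtering, and incubation — 3 in all.

3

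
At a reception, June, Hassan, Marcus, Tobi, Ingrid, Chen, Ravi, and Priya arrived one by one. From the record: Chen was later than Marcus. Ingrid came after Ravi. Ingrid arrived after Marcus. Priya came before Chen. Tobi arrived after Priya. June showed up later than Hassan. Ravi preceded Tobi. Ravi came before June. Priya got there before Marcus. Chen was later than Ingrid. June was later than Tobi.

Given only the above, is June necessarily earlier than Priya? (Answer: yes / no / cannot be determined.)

Tracing the constraints gives Priya → Tobi → June, so Priya must come before June.
That means June cannot be before Priya.

no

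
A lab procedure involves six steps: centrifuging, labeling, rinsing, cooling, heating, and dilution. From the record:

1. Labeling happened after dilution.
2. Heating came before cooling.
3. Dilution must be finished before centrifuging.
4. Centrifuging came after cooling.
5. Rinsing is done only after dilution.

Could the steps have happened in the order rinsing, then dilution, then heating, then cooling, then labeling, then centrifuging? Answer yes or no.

The constraints require dilution before rinsing, but in the proposed sequence rinsing appears ahead of dilution. That one violation is enough.

no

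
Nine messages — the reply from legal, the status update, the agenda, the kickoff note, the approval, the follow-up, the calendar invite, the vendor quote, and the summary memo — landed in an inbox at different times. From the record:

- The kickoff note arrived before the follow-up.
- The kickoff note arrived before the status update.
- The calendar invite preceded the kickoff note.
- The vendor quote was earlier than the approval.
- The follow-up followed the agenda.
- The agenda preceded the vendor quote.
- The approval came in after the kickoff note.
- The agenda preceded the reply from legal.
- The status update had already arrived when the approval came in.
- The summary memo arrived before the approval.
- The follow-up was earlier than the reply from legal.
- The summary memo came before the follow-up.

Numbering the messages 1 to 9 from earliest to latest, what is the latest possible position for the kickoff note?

5

The kickoff note must come before the approval, the follow-up, the reply from legal, and the status update — 4 messages forced after it.
Everything else can be placed before the kickoff note in some valid order, so the kickoff note can sit as late as position 9 − 4 = 5.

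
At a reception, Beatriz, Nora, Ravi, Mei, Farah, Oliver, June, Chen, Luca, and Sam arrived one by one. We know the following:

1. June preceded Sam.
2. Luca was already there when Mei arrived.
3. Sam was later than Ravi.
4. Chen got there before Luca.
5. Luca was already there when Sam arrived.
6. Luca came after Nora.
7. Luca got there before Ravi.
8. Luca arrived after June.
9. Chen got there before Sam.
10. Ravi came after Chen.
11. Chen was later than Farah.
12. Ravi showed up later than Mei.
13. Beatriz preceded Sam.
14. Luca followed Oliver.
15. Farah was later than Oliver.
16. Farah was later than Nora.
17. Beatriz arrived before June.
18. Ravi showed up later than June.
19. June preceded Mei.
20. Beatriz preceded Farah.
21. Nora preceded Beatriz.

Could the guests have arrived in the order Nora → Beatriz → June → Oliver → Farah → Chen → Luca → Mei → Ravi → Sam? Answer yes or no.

yes

Check each stated constraint against the proposed order — e.g. June is ahead of Sam; Beatriz is ahead of Sam. Every pair is in the required order; nothing is violated.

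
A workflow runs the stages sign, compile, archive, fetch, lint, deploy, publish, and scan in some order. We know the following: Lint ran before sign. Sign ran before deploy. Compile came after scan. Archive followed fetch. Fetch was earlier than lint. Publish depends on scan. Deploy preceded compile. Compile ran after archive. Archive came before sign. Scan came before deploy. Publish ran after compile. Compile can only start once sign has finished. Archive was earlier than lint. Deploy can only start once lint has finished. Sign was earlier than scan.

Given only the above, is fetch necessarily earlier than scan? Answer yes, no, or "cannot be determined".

yes

Chain the constraints: fetch → lint → sign → scan. Each link is directly stated, so fetch comes before scan.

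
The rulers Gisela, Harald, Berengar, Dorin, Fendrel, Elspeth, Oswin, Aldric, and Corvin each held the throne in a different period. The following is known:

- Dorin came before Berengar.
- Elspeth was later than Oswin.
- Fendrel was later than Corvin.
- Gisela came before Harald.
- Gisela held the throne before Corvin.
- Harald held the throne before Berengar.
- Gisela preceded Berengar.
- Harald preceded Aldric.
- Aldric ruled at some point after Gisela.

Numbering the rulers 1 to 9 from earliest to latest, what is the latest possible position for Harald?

Harald must come before Aldric and Berengar — 2 rulers forced after them.
Everything else can be placed before Harald in some valid order, so Harald can sit as late as position 9 − 2 = 7.

7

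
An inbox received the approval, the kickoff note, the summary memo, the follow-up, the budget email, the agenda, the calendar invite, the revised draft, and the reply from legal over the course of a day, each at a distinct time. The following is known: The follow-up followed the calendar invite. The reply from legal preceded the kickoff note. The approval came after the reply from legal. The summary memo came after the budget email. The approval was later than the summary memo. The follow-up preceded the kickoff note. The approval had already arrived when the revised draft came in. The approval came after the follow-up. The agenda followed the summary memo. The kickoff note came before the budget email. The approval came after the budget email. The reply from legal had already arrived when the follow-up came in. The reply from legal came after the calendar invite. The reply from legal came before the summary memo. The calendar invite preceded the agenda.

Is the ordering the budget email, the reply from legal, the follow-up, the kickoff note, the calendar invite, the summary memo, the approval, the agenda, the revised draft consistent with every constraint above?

no

The constraints require the calendar invite before the reply from legal, but in the proposed sequence the reply from legal appears ahead of the calendar invite. That one violation is enough.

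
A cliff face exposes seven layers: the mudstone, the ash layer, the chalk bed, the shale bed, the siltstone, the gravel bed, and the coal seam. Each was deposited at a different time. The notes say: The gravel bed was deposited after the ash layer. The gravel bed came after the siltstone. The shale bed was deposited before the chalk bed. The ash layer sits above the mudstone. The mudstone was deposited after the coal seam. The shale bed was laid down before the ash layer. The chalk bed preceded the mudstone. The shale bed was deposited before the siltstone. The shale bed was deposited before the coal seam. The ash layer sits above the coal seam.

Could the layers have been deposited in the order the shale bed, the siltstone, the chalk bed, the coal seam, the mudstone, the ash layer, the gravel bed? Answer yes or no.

Check each stated constraint against the proposed order — e.g. the siltstone is ahead of the gravel bed; the shale bed is ahead of the ash layer. Every pair is in the required order; nothing is violated.

yes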